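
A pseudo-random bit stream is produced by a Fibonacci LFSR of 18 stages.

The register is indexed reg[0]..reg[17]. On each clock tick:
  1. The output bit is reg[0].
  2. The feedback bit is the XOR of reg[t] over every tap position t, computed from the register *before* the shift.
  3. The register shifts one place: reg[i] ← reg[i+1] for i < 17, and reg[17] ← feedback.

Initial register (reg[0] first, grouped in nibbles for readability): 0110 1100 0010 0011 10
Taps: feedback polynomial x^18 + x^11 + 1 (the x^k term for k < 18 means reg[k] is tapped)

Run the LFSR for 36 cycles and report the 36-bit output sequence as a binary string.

step | reg (before) | out | fb
   0 | 011011000010001110 | 0 | 0
   1 | 110110000100011100 | 1 | 1
   2 | 101100001000111001 | 1 | 1
   3 | 011000010001110011 | 0 | 1
   4 | 110000100011100111 | 1 | 0
   5 | 100001000111001110 | 1 | 0
   6 | 000010001110011100 | 0 | 0
   7 | 000100011100111000 | 0 | 0
   8 | 001000111001110000 | 0 | 1
   9 | 010001110011100001 | 0 | 1
  10 | 100011100111000011 | 1 | 0
  11 | 000111001110000110 | 0 | 0
  12 | 001110011100001100 | 0 | 0
  13 | 011100111000011000 | 0 | 0
  14 | 111001110000110000 | 1 | 1
  15 | 110011100001100001 | 1 | 0
  16 | 100111000011000010 | 1 | 0
  17 | 001110000110000100 | 0 | 0
  18 | 011100001100001000 | 0 | 0
  19 | 111000011000010000 | 1 | 1
  20 | 110000110000100001 | 1 | 1
  21 | 100001100001000011 | 1 | 0
  22 | 000011000010000110 | 0 | 0
  23 | 000110000100001100 | 0 | 0
  24 | 001100001000011000 | 0 | 0
  25 | 011000010000110000 | 0 | 0
  26 | 110000100001100000 | 1 | 0
  27 | 100001000011000000 | 1 | 0
  28 | 000010000110000000 | 0 | 0
  29 | 000100001100000000 | 0 | 0
  30 | 001000011000000000 | 0 | 0
  31 | 010000110000000000 | 0 | 0
  32 | 100001100000000000 | 1 | 1
  33 | 000011000000000001 | 0 | 0
  34 | 000110000000000010 | 0 | 0
  35 | 001100000000000100 | 0 | 0

011011000010001110011100001100001000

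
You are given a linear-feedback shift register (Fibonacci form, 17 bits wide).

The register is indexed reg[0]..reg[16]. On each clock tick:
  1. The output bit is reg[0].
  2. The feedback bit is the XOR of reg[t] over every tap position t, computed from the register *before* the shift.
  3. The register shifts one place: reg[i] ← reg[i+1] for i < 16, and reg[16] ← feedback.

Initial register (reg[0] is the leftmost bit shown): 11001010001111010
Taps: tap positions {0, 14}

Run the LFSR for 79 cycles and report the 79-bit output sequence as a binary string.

1100101000111101010011001000111101001111101100011001010101110110000010111100001

step | reg (before) | out | fb
   0 | 11001010001111010 | 1 | 1
   1 | 10010100011110101 | 1 | 0
   2 | 00101000111101010 | 0 | 0
   3 | 01010001111010100 | 0 | 1
   4 | 10100011110101001 | 1 | 1
   5 | 01000111101010011 | 0 | 0
   6 | 10001111010100110 | 1 | 0
   7 | 00011110101001100 | 0 | 1
   8 | 00111101010011001 | 0 | 0
   9 | 01111010100110010 | 0 | 0
  10 | 11110101001100100 | 1 | 0
  11 | 11101010011001000 | 1 | 1
  12 | 11010100110010001 | 1 | 1
  13 | 10101001100100011 | 1 | 1
  14 | 01010011001000111 | 0 | 1
  15 | 10100110010001111 | 1 | 0
  16 | 01001100100011110 | 0 | 1
  17 | 10011001000111101 | 1 | 0
  18 | 00110010001111010 | 0 | 0
  19 | 01100100011110100 | 0 | 1
  20 | 11001000111101001 | 1 | 1
  21 | 10010001111010011 | 1 | 1
  22 | 00100011110100111 | 0 | 1
  23 | 01000111101001111 | 0 | 1
  24 | 10001111010011111 | 1 | 0
  25 | 00011110100111110 | 0 | 1
  26 | 00111101001111101 | 0 | 1
  27 | 01111010011111011 | 0 | 0
  28 | 11110100111110110 | 1 | 0
  29 | 11101001111101100 | 1 | 0
  30 | 11010011111011000 | 1 | 1
  31 | 10100111110110001 | 1 | 1
  32 | 01001111101100011 | 0 | 0
  33 | 10011111011000110 | 1 | 0
  34 | 00111110110001100 | 0 | 1
  35 | 01111101100011001 | 0 | 0
  36 | 11111011000110010 | 1 | 1
  37 | 11110110001100101 | 1 | 0
  38 | 11101100011001010 | 1 | 1
  39 | 11011000110010101 | 1 | 0
  40 | 10110001100101010 | 1 | 1
  41 | 01100011001010101 | 0 | 1
  42 | 11000110010101011 | 1 | 1
  43 | 10001100101010111 | 1 | 0
  44 | 00011001010101110 | 0 | 1
  45 | 00110010101011101 | 0 | 1
  46 | 01100101010111011 | 0 | 0
  47 | 11001010101110110 | 1 | 0
  48 | 10010101011101100 | 1 | 0
  49 | 00101010111011000 | 0 | 0
  50 | 01010101110110000 | 0 | 0
  51 | 10101011101100000 | 1 | 1
  52 | 01010111011000001 | 0 | 0
  53 | 10101110110000010 | 1 | 1
  54 | 01011101100000101 | 0 | 1
  55 | 10111011000001011 | 1 | 1
  56 | 01110110000010111 | 0 | 1
  57 | 11101100000101111 | 1 | 0
  58 | 11011000001011110 | 1 | 0
  59 | 10110000010111100 | 1 | 0
  60 | 01100000101111000 | 0 | 0
  61 | 11000001011110000 | 1 | 1
  62 | 10000010111100001 | 1 | 1
  63 | 00000101111000011 | 0 | 0
  64 | 00001011110000110 | 0 | 1
  65 | 00010111100001101 | 0 | 1
  66 | 00101111000011011 | 0 | 0
  67 | 01011110000110110 | 0 | 1
  68 | 10111100001101101 | 1 | 0
  69 | 01111000011011010 | 0 | 0
  70 | 11110000110110100 | 1 | 0
  71 | 11100001101101000 | 1 | 1
  72 | 11000011011010001 | 1 | 1
  73 | 10000110110100011 | 1 | 1
  74 | 00001101101000111 | 0 | 1
  75 | 00011011010001111 | 0 | 1
  76 | 00110110100011111 | 0 | 1
  77 | 01101101000111111 | 0 | 1
  78 | 11011010001111111 | 1 | 0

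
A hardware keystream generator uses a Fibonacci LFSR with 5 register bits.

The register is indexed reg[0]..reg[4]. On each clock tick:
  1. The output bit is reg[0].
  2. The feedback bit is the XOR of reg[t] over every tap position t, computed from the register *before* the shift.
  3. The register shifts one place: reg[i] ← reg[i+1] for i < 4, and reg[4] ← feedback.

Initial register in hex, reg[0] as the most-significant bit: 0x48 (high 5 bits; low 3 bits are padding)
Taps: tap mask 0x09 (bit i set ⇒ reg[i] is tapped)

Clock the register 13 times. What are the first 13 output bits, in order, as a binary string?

tick  register→output (feedback)
  0  01001→0 (0)
  1  10010→1 (0)
  2  00100→0 (0)
  3  01000→0 (0)
  4  10000→1 (1)
  5  00001→0 (0)
  6  00010→0 (1)
  7  00101→0 (0)
  8  01010→0 (1)
  9  10101→1 (1)
 10  01011→0 (1)
 11  10111→1 (0)
 12  01110→0 (1)

0100100001010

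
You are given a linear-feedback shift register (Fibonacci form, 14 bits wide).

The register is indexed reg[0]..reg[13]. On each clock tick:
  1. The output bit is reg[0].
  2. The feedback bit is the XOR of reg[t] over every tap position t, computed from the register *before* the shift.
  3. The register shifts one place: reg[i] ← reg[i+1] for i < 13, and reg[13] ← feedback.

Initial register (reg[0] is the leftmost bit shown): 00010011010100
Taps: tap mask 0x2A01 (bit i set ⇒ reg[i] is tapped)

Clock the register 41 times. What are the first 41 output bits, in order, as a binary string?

00010011010100001001001011110010111111010

step | reg (before) | out | fb
   0 | 00010011010100 | 0 | 0
   1 | 00100110101000 | 0 | 0
   2 | 01001101010000 | 0 | 1
   3 | 10011010100001 | 1 | 0
   4 | 00110101000010 | 0 | 0
   5 | 01101010000100 | 0 | 1
   6 | 11010100001001 | 1 | 0
   7 | 10101000010010 | 1 | 0
   8 | 01010000100100 | 0 | 1
   9 | 10100001001001 | 1 | 0
  10 | 01000010010010 | 0 | 1
  11 | 10000100100101 | 1 | 1
  12 | 00001001001011 | 0 | 1
  13 | 00010010010111 | 0 | 1
  14 | 00100100101111 | 0 | 0
  15 | 01001001011110 | 0 | 0
  16 | 10010010111100 | 1 | 1
  17 | 00100101111001 | 0 | 0
  18 | 01001011110010 | 0 | 1
  19 | 10010111100101 | 1 | 1
  20 | 00101111001011 | 0 | 1
  21 | 01011110010111 | 0 | 1
  22 | 10111100101111 | 1 | 1
  23 | 01111001011111 | 0 | 1
  24 | 11110010111111 | 1 | 0
  25 | 11100101111110 | 1 | 1
  26 | 11001011111101 | 1 | 0
  27 | 10010111111010 | 1 | 0
  28 | 00101111110100 | 0 | 0
  29 | 01011111101000 | 0 | 0
  30 | 10111111010000 | 1 | 0
  31 | 01111110100000 | 0 | 0
  32 | 11111101000000 | 1 | 1
  33 | 11111010000001 | 1 | 0
  34 | 11110100000010 | 1 | 1
  35 | 11101000000101 | 1 | 1
  36 | 11010000001011 | 1 | 0
  37 | 10100000010110 | 1 | 1
  38 | 01000000101101 | 0 | 0
  39 | 10000001011010 | 1 | 0
  40 | 00000010110100 | 0 | 0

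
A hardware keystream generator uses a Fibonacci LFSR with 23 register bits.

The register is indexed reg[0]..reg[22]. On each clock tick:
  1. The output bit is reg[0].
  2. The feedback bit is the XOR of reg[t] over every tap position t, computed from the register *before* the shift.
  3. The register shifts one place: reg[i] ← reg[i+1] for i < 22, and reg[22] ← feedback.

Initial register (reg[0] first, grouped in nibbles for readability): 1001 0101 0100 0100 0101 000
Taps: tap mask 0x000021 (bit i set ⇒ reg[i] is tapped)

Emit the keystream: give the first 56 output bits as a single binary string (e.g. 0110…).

10010101010001000101000001111011100111001011111000010000

tick  register→output (feedback)
  0  10010101010001000101000→1 (0)
  1  00101010100010001010000→0 (0)
  2  01010101000100010100000→0 (1)
  3  10101010001000101000001→1 (1)
  4  01010100010001010000011→0 (1)
  5  10101000100010100000111→1 (1)
  6  01010001000101000001111→0 (0)
  7  10100010001010000011110→1 (1)
  8  01000100010100000111101→0 (1)
  9  10001000101000001111011→1 (1)
 10  00010001010000011110111→0 (0)
 11  00100010100000111101110→0 (0)
 12  01000101000001111011100→0 (1)
 13  10001010000011110111001→1 (1)
 14  00010100000111101110011→0 (1)
 15  00101000001111011100111→0 (0)
 16  01010000011110111001110→0 (0)
 17  10100000111101110011100→1 (1)
 18  01000001111011100111001→0 (0)
 19  10000011110111001110010→1 (1)
 20  00000111101110011100101→0 (1)
 21  00001111011100111001011→0 (1)
 22  00011110111001110010111→0 (1)
 23  00111101110011100101111→0 (1)
 24  01111011100111001011111→0 (0)
 25  11110111001110010111110→1 (0)
 26  11101110011100101111100→1 (0)
 27  11011100111001011111000→1 (0)
 28  10111001110010111110000→1 (1)
 29  01110011100101111100001→0 (0)
 30  11100111001011111000010→1 (0)
 31  11001110010111110000100→1 (0)
 32  10011100101111100001000→1 (0)
 33  00111001011111000010000→0 (0)
 34  01110010111110000100000→0 (0)
 35  11100101111100001000000→1 (0)
 36  11001011111000010000000→1 (1)
 37  10010111110000100000001→1 (0)
 38  00101111100001000000010→0 (1)
 39  01011111000010000000101→0 (1)
 40  10111110000100000001011→1 (0)
 41  01111100001000000010110→0 (1)
 42  11111000010000000101101→1 (1)
 43  11110000100000001011011→1 (1)
 44  11100001000000010110111→1 (1)
 45  11000010000000101101111→1 (1)
 46  10000100000001011011111→1 (0)
 47  00001000000010110111110→0 (0)
 48  00010000000101101111100→0 (0)
 49  00100000001011011111000→0 (0)
 50  01000000010110111110000→0 (0)
 51  10000000101101111100000→1 (1)
 52  00000001011011111000001→0 (0)
 53  00000010110111110000010→0 (0)
 54  00000101101111100000100→0 (1)
 55  00001011011111000001001→0 (0)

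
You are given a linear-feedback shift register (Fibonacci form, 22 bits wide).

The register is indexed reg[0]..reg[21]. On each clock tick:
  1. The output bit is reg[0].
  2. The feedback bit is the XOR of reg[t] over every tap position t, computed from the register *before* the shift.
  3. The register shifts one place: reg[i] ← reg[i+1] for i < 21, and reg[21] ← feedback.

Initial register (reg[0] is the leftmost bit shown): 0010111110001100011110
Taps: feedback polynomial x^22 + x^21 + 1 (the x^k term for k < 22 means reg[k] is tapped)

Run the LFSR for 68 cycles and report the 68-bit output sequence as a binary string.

00101111100011000111100011010100001000010100001001100000111110011111

tick  register→output (feedback)
  0  0010111110001100011110→0 (0)
  1  0101111100011000111100→0 (0)
  2  1011111000110001111000→1 (1)
  3  0111110001100011110001→0 (1)
  4  1111100011000111100011→1 (0)
  5  1111000110001111000110→1 (1)
  6  1110001100011110001101→1 (0)
  7  1100011000111100011010→1 (1)
  8  1000110001111000110101→1 (0)
  9  0001100011110001101010→0 (0)
 10  0011000111100011010100→0 (0)
 11  0110001111000110101000→0 (0)
 12  1100011110001101010000→1 (1)
 13  1000111100011010100001→1 (0)
 14  0001111000110101000010→0 (0)
 15  0011110001101010000100→0 (0)
 16  0111100011010100001000→0 (0)
 17  1111000110101000010000→1 (1)
 18  1110001101010000100001→1 (0)
 19  1100011010100001000010→1 (1)
 20  1000110101000010000101→1 (0)
 21  0001101010000100001010→0 (0)
 22  0011010100001000010100→0 (0)
 23  0110101000010000101000→0 (0)
 24  1101010000100001010000→1 (1)
 25  1010100001000010100001→1 (0)
 26  0101000010000101000010→0 (0)
 27  1010000100001010000100→1 (1)
 28  0100001000010100001001→0 (1)
 29  1000010000101000010011→1 (0)
 30  0000100001010000100110→0 (0)
 31  0001000010100001001100→0 (0)
 32  0010000101000010011000→0 (0)
 33  0100001010000100110000→0 (0)
 34  1000010100001001100000→1 (1)
 35  0000101000010011000001→0 (1)
 36  0001010000100110000011→0 (1)
 37  0010100001001100000111→0 (1)
 38  0101000010011000001111→0 (1)
 39  1010000100110000011111→1 (0)
 40  0100001001100000111110→0 (0)
 41  1000010011000001111100→1 (1)
 42  0000100110000011111001→0 (1)
 43  0001001100000111110011→0 (1)
 44  0010011000001111100111→0 (1)
 45  0100110000011111001111→0 (1)
 46  1001100000111110011111→1 (0)
 47  0011000001111100111110→0 (0)
 48  0110000011111001111100→0 (0)
 49  1100000111110011111000→1 (1)
 50  1000001111100111110001→1 (0)
 51  0000011111001111100010→0 (0)
 52  0000111110011111000100→0 (0)
 53  0001111100111110001000→0 (0)
 54  0011111001111100010000→0 (0)
 55  0111110011111000100000→0 (0)
 56  1111100111110001000000→1 (1)
 57  1111001111100010000001→1 (0)
 58  1110011111000100000010→1 (1)
 59  1100111110001000000101→1 (0)
 60  1001111100010000001010→1 (1)
 61  0011111000100000010101→0 (1)
 62  0111110001000000101011→0 (1)
 63  1111100010000001010111→1 (0)
 64  1111000100000010101110→1 (1)
 65  1110001000000101011101→1 (0)
 66  1100010000001010111010→1 (1)
 67  1000100000010101110101→1 (0)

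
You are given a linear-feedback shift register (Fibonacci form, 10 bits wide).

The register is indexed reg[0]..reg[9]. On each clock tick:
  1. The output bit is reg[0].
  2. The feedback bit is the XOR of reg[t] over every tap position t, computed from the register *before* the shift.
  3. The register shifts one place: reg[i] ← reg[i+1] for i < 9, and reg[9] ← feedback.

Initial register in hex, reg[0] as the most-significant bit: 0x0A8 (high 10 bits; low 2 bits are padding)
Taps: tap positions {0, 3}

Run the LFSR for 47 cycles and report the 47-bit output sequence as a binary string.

k : reg_k → out_k, fb_k
0: 0000101010 → 0, fb=0
1: 0001010100 → 0, fb=1
2: 0010101001 → 0, fb=0
3: 0101010010 → 0, fb=1
4: 1010100101 → 1, fb=1
5: 0101001011 → 0, fb=1
6: 1010010111 → 1, fb=1
7: 0100101111 → 0, fb=0
8: 1001011110 → 1, fb=0
9: 0010111100 → 0, fb=0
10: 0101111000 → 0, fb=1
11: 1011110001 → 1, fb=0
12: 0111100010 → 0, fb=1
13: 1111000101 → 1, fb=0
14: 1110001010 → 1, fb=1
15: 1100010101 → 1, fb=1
16: 1000101011 → 1, fb=1
17: 0001010111 → 0, fb=1
18: 0010101111 → 0, fb=0
19: 0101011110 → 0, fb=1
20: 1010111101 → 1, fb=1
21: 0101111011 → 0, fb=1
22: 1011110111 → 1, fb=0
23: 0111101110 → 0, fb=1
24: 1111011101 → 1, fb=0
25: 1110111010 → 1, fb=1
26: 1101110101 → 1, fb=0
27: 1011101010 → 1, fb=0
28: 0111010100 → 0, fb=1
29: 1110101001 → 1, fb=1
30: 1101010011 → 1, fb=0
31: 1010100110 → 1, fb=1
32: 0101001101 → 0, fb=1
33: 1010011011 → 1, fb=1
34: 0100110111 → 0, fb=0
35: 1001101110 → 1, fb=0
36: 0011011100 → 0, fb=1
37: 0110111001 → 0, fb=0
38: 1101110010 → 1, fb=0
39: 1011100100 → 1, fb=0
40: 0111001000 → 0, fb=1
41: 1110010001 → 1, fb=1
42: 1100100011 → 1, fb=1
43: 1001000111 → 1, fb=0
44: 0010001110 → 0, fb=0
45: 0100011100 → 0, fb=0
46: 1000111000 → 1, fb=1

00001010100101111000101011110111010100110111001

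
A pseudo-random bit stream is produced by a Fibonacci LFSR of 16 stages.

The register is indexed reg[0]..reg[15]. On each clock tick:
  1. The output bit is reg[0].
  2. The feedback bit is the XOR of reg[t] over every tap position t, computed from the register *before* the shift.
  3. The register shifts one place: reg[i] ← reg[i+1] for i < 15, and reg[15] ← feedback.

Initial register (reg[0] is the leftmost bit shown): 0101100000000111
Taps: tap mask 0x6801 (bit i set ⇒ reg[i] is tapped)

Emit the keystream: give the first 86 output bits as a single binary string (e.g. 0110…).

k : reg_k → out_k, fb_k
0: 0101100000000111 → 0, fb=0
1: 1011000000001110 → 1, fb=1
2: 0110000000011101 → 0, fb=0
3: 1100000000111010 → 1, fb=1
4: 1000000001110101 → 1, fb=1
5: 0000000011101011 → 0, fb=1
6: 0000000111010111 → 0, fb=1
7: 0000001110101111 → 0, fb=0
8: 0000011101011110 → 0, fb=1
9: 0000111010111101 → 0, fb=0
10: 0001110101111010 → 0, fb=0
11: 0011101011110100 → 0, fb=0
12: 0111010111101000 → 0, fb=0
13: 1110101111010000 → 1, fb=0
14: 1101011110100000 → 1, fb=1
15: 1010111101000001 → 1, fb=1
16: 0101111010000011 → 0, fb=1
17: 1011110100000111 → 1, fb=1
18: 0111101000001111 → 0, fb=0
19: 1111010000011110 → 1, fb=0
20: 1110100000111100 → 1, fb=1
21: 1101000001111001 → 1, fb=0
22: 1010000011110010 → 1, fb=1
23: 0100000111100101 → 0, fb=1
24: 1000001111001011 → 1, fb=0
25: 0000011110010110 → 0, fb=1
26: 0000111100101101 → 0, fb=1
27: 0001111001011011 → 0, fb=0
28: 0011110010110110 → 0, fb=1
29: 0111100101101101 → 0, fb=1
30: 1111001011011011 → 1, fb=1
31: 1110010110110111 → 1, fb=0
32: 1100101101101110 → 1, fb=1
33: 1001011011011101 → 1, fb=1
34: 0010110110111011 → 0, fb=0
35: 0101101101110110 → 0, fb=1
36: 1011011011101101 → 1, fb=0
37: 0110110111011010 → 0, fb=0
38: 1101101110110100 → 1, fb=1
39: 1011011101101001 → 1, fb=1
40: 0110111011010011 → 0, fb=0
41: 1101110110100110 → 1, fb=1
42: 1011101101001101 → 1, fb=0
43: 0111011010011010 → 0, fb=0
44: 1110110100110100 → 1, fb=1
45: 1101101001101001 → 1, fb=1
46: 1011010011010011 → 1, fb=1
47: 0110100110100111 → 0, fb=0
48: 1101001101001110 → 1, fb=1
49: 1010011010011101 → 1, fb=1
50: 0100110100111011 → 0, fb=0
51: 1001101001110110 → 1, fb=0
52: 0011010011101100 → 0, fb=1
53: 0110100111011001 → 0, fb=1
54: 1101001110110011 → 1, fb=1
55: 1010011101100111 → 1, fb=1
56: 0100111011001111 → 0, fb=0
57: 1001110110011110 → 1, fb=0
58: 0011101100111100 → 0, fb=0
59: 0111011001111000 → 0, fb=1
60: 1110110011110001 → 1, fb=0
61: 1101100111100010 → 1, fb=0
62: 1011001111000100 → 1, fb=0
63: 0110011110001000 → 0, fb=0
64: 1100111100010000 → 1, fb=0
65: 1001111000100000 → 1, fb=1
66: 0011110001000001 → 0, fb=0
67: 0111100010000010 → 0, fb=1
68: 1111000100000101 → 1, fb=0
69: 1110001000001010 → 1, fb=0
70: 1100010000010100 → 1, fb=1
71: 1000100000101001 → 1, fb=1
72: 0001000001010011 → 0, fb=0
73: 0010000010100110 → 0, fb=0
74: 0100000101001100 → 0, fb=1
75: 1000001010011001 → 1, fb=0
76: 0000010100110010 → 0, fb=0
77: 0000101001100100 → 0, fb=1
78: 0001010011001001 → 0, fb=0
79: 0010100110010010 → 0, fb=0
80: 0101001100100100 → 0, fb=1
81: 1010011001001001 → 1, fb=1
82: 0100110010010011 → 0, fb=0
83: 1001100100100110 → 1, fb=1
84: 0011001001001101 → 0, fb=1
85: 0110010010011011 → 0, fb=0

01011000000001110101111010000011110010110110111011010011010011101100111100010000010100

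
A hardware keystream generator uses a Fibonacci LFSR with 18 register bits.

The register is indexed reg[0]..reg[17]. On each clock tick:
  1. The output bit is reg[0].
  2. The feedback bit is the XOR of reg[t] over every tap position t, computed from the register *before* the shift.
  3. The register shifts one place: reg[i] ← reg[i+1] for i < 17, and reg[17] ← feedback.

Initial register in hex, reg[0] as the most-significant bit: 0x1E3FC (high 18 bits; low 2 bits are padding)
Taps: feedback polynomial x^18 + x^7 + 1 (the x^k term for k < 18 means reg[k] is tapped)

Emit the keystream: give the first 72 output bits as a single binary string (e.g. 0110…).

000111100011111111000000011101111111111011100010001000111111110011110111

k : reg_k → out_k, fb_k
0: 000111100011111111 → 0, fb=0
1: 001111000111111110 → 0, fb=0
2: 011110001111111100 → 0, fb=0
3: 111100011111111000 → 1, fb=0
4: 111000111111110000 → 1, fb=0
5: 110001111111100000 → 1, fb=0
6: 100011111111000000 → 1, fb=0
7: 000111111110000000 → 0, fb=1
8: 001111111100000001 → 0, fb=1
9: 011111111000000011 → 0, fb=1
10: 111111110000000111 → 1, fb=0
11: 111111100000001110 → 1, fb=1
12: 111111000000011101 → 1, fb=1
13: 111110000000111011 → 1, fb=1
14: 111100000001110111 → 1, fb=1
15: 111000000011101111 → 1, fb=1
16: 110000000111011111 → 1, fb=1
17: 100000001110111111 → 1, fb=1
18: 000000011101111111 → 0, fb=1
19: 000000111011111111 → 0, fb=1
20: 000001110111111111 → 0, fb=1
21: 000011101111111111 → 0, fb=0
22: 000111011111111110 → 0, fb=1
23: 001110111111111101 → 0, fb=1
24: 011101111111111011 → 0, fb=1
25: 111011111111110111 → 1, fb=0
26: 110111111111101110 → 1, fb=0
27: 101111111111011100 → 1, fb=0
28: 011111111110111000 → 0, fb=1
29: 111111111101110001 → 1, fb=0
30: 111111111011100010 → 1, fb=0
31: 111111110111000100 → 1, fb=0
32: 111111101110001000 → 1, fb=1
33: 111111011100010001 → 1, fb=0
34: 111110111000100010 → 1, fb=0
35: 111101110001000100 → 1, fb=0
36: 111011100010001000 → 1, fb=1
37: 110111000100010001 → 1, fb=1
38: 101110001000100011 → 1, fb=1
39: 011100010001000111 → 0, fb=1
40: 111000100010001111 → 1, fb=1
41: 110001000100011111 → 1, fb=1
42: 100010001000111111 → 1, fb=1
43: 000100010001111111 → 0, fb=1
44: 001000100011111111 → 0, fb=0
45: 010001000111111110 → 0, fb=0
46: 100010001111111100 → 1, fb=1
47: 000100011111111001 → 0, fb=1
48: 001000111111110011 → 0, fb=1
49: 010001111111100111 → 0, fb=1
50: 100011111111001111 → 1, fb=0
51: 000111111110011110 → 0, fb=1
52: 001111111100111101 → 0, fb=1
53: 011111111001111011 → 0, fb=1
54: 111111110011110111 → 1, fb=0
55: 111111100111101110 → 1, fb=1
56: 111111001111011101 → 1, fb=1
57: 111110011110111011 → 1, fb=0
58: 111100111101110110 → 1, fb=0
59: 111001111011101100 → 1, fb=0
60: 110011110111011000 → 1, fb=0
61: 100111101110110000 → 1, fb=1
62: 001111011101100001 → 0, fb=1
63: 011110111011000011 → 0, fb=1
64: 111101110110000111 → 1, fb=0
65: 111011101100001110 → 1, fb=1
66: 110111011000011101 → 1, fb=0
67: 101110110000111010 → 1, fb=0
68: 011101100001110100 → 0, fb=0
69: 111011000011101000 → 1, fb=1
70: 110110000111010001 → 1, fb=1
71: 101100001110100011 → 1, fb=1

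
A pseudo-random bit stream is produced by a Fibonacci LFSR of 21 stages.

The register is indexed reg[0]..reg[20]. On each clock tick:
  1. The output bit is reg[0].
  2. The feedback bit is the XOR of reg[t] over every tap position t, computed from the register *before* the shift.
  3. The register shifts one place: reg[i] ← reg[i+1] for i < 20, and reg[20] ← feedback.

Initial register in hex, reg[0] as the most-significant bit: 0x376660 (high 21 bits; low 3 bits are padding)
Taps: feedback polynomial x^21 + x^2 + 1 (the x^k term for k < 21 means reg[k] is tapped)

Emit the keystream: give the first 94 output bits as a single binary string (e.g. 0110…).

0011011101100110011001110101011111111111110100000100000000000100100010100000000010110101000100

step | reg (before) | out | fb
   0 | 001101110110011001100 | 0 | 1
   1 | 011011101100110011001 | 0 | 1
   2 | 110111011001100110011 | 1 | 1
   3 | 101110110011001100111 | 1 | 0
   4 | 011101100110011001110 | 0 | 1
   5 | 111011001100110011101 | 1 | 0
   6 | 110110011001100111010 | 1 | 1
   7 | 101100110011001110101 | 1 | 0
   8 | 011001100110011101010 | 0 | 1
   9 | 110011001100111010101 | 1 | 1
  10 | 100110011001110101011 | 1 | 1
  11 | 001100110011101010111 | 0 | 1
  12 | 011001100111010101111 | 0 | 1
  13 | 110011001110101011111 | 1 | 1
  14 | 100110011101010111111 | 1 | 1
  15 | 001100111010101111111 | 0 | 1
  16 | 011001110101011111111 | 0 | 1
  17 | 110011101010111111111 | 1 | 1
  18 | 100111010101111111111 | 1 | 1
  19 | 001110101011111111111 | 0 | 1
  20 | 011101010111111111111 | 0 | 1
  21 | 111010101111111111111 | 1 | 0
  22 | 110101011111111111110 | 1 | 1
  23 | 101010111111111111101 | 1 | 0
  24 | 010101111111111111010 | 0 | 0
  25 | 101011111111111110100 | 1 | 0
  26 | 010111111111111101000 | 0 | 0
  27 | 101111111111111010000 | 1 | 0
  28 | 011111111111110100000 | 0 | 1
  29 | 111111111111101000001 | 1 | 0
  30 | 111111111111010000010 | 1 | 0
  31 | 111111111110100000100 | 1 | 0
  32 | 111111111101000001000 | 1 | 0
  33 | 111111111010000010000 | 1 | 0
  34 | 111111110100000100000 | 1 | 0
  35 | 111111101000001000000 | 1 | 0
  36 | 111111010000010000000 | 1 | 0
  37 | 111110100000100000000 | 1 | 0
  38 | 111101000001000000000 | 1 | 0
  39 | 111010000010000000000 | 1 | 0
  40 | 110100000100000000000 | 1 | 1
  41 | 101000001000000000001 | 1 | 0
  42 | 010000010000000000010 | 0 | 0
  43 | 100000100000000000100 | 1 | 1
  44 | 000001000000000001001 | 0 | 0
  45 | 000010000000000010010 | 0 | 0
  46 | 000100000000000100100 | 0 | 0
  47 | 001000000000001001000 | 0 | 1
  48 | 010000000000010010001 | 0 | 0
  49 | 100000000000100100010 | 1 | 1
  50 | 000000000001001000101 | 0 | 0
  51 | 000000000010010001010 | 0 | 0
  52 | 000000000100100010100 | 0 | 0
  53 | 000000001001000101000 | 0 | 0
  54 | 000000010010001010000 | 0 | 0
  55 | 000000100100010100000 | 0 | 0
  56 | 000001001000101000000 | 0 | 0
  57 | 000010010001010000000 | 0 | 0
  58 | 000100100010100000000 | 0 | 0
  59 | 001001000101000000000 | 0 | 1
  60 | 010010001010000000001 | 0 | 0
  61 | 100100010100000000010 | 1 | 1
  62 | 001000101000000000101 | 0 | 1
  63 | 010001010000000001011 | 0 | 0
  64 | 100010100000000010110 | 1 | 1
  65 | 000101000000000101101 | 0 | 0
  66 | 001010000000001011010 | 0 | 1
  67 | 010100000000010110101 | 0 | 0
  68 | 101000000000101101010 | 1 | 0
  69 | 010000000001011010100 | 0 | 0
  70 | 100000000010110101000 | 1 | 1
  71 | 000000000101101010001 | 0 | 0
  72 | 000000001011010100010 | 0 | 0
  73 | 000000010110101000100 | 0 | 0
  74 | 000000101101010001000 | 0 | 0
  75 | 000001011010100010000 | 0 | 0
  76 | 000010110101000100000 | 0 | 0
  77 | 000101101010001000000 | 0 | 0
  78 | 001011010100010000000 | 0 | 1
  79 | 010110101000100000001 | 0 | 0
  80 | 101101010001000000010 | 1 | 0
  81 | 011010100010000000100 | 0 | 1
  82 | 110101000100000001001 | 1 | 1
  83 | 101010001000000010011 | 1 | 0
  84 | 010100010000000100110 | 0 | 0
  85 | 101000100000001001100 | 1 | 0
  86 | 010001000000010011000 | 0 | 0
  87 | 100010000000100110000 | 1 | 1
  88 | 000100000001001100001 | 0 | 0
  89 | 001000000010011000010 | 0 | 1
  90 | 010000000100110000101 | 0 | 0
  91 | 100000001001100001010 | 1 | 1
  92 | 000000010011000010101 | 0 | 0
  93 | 000000100110000101010 | 0 | 0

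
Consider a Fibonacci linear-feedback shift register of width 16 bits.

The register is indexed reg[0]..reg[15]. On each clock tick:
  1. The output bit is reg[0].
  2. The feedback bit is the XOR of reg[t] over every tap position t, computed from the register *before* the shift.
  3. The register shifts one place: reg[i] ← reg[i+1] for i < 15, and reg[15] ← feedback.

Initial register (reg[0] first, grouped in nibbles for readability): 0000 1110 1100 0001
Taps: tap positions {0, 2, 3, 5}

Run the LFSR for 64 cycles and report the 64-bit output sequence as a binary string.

tick  register→output (feedback)
  0  0000111011000001→0 (1)
  1  0001110110000011→0 (0)
  2  0011101100000110→0 (0)
  3  0111011000001100→0 (1)
  4  1110110000011001→1 (1)
  5  1101100000110011→1 (0)
  6  1011000001100110→1 (1)
  7  0110000011001101→0 (1)
  8  1100000110011011→1 (1)
  9  1000001100110111→1 (1)
 10  0000011001101111→0 (1)
 11  0000110011011111→0 (1)
 12  0001100110111111→0 (1)
 13  0011001101111111→0 (0)
 14  0110011011111110→0 (0)
 15  1100110111111100→1 (0)
 16  1001101111111000→1 (0)
 17  0011011111110000→0 (1)
 18  0110111111100001→0 (0)
 19  1101111111000010→1 (1)
 20  1011111110000101→1 (0)
 21  0111111100001010→0 (1)
 22  1111111000010101→1 (0)
 23  1111110000101010→1 (0)
 24  1111100001010100→1 (1)
 25  1111000010101001→1 (1)
 26  1110000101010011→1 (0)
 27  1100001010100110→1 (1)
 28  1000010101001101→1 (0)
 29  0000101010011010→0 (0)
 30  0001010100110100→0 (0)
 31  0010101001101000→0 (1)
 32  0101010011010001→0 (0)
 33  1010100110100010→1 (0)
 34  0101001101000100→0 (1)
 35  1010011010001001→1 (1)
 36  0100110100010011→0 (1)
 37  1001101000100111→1 (0)
 38  0011010001001110→0 (1)
 39  0110100010011101→0 (1)
 40  1101000100111011→1 (0)
 41  1010001001110110→1 (0)
 42  0100010011101100→0 (1)
 43  1000100111011001→1 (1)
 44  0001001110110011→0 (1)
 45  0010011101100111→0 (0)
 46  0100111011001110→0 (1)
 47  1001110110011101→1 (1)
 48  0011101100111011→0 (0)
 49  0111011001110110→0 (1)
 50  1110110011101101→1 (1)
 51  1101100111011011→1 (0)
 52  1011001110110110→1 (1)
 53  0110011101101101→0 (0)
 54  1100111011011010→1 (0)
 55  1001110110110100→1 (1)
 56  0011101101101001→0 (0)
 57  0111011011010010→0 (1)
 58  1110110110100101→1 (1)
 59  1101101101001011→1 (0)
 60  1011011010010110→1 (0)
 61  0110110100101100→0 (0)
 62  1101101001011000→1 (0)
 63  1011010010110000→1 (0)

0000111011000001100110111111100001010100110100010011101100111011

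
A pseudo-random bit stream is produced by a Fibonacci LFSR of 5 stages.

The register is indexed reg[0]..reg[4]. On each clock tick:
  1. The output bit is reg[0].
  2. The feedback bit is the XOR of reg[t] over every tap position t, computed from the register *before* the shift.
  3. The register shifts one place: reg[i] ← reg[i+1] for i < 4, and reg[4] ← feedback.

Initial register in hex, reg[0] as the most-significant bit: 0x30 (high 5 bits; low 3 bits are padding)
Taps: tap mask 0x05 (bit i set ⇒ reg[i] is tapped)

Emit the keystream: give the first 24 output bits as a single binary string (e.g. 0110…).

step | reg (before) | out | fb
   0 | 00110 | 0 | 1
   1 | 01101 | 0 | 1
   2 | 11011 | 1 | 1
   3 | 10111 | 1 | 0
   4 | 01110 | 0 | 1
   5 | 11101 | 1 | 0
   6 | 11010 | 1 | 1
   7 | 10101 | 1 | 0
   8 | 01010 | 0 | 0
   9 | 10100 | 1 | 0
  10 | 01000 | 0 | 0
  11 | 10000 | 1 | 1
  12 | 00001 | 0 | 0
  13 | 00010 | 0 | 0
  14 | 00100 | 0 | 1
  15 | 01001 | 0 | 0
  16 | 10010 | 1 | 1
  17 | 00101 | 0 | 1
  18 | 01011 | 0 | 0
  19 | 10110 | 1 | 0
  20 | 01100 | 0 | 1
  21 | 11001 | 1 | 1
  22 | 10011 | 1 | 1
  23 | 00111 | 0 | 1

001101110101000010010110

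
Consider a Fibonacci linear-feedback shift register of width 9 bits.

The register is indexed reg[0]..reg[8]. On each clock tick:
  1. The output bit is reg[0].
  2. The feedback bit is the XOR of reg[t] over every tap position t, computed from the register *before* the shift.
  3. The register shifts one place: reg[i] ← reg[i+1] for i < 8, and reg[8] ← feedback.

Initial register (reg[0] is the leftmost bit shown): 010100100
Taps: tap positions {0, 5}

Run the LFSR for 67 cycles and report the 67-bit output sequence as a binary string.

0101001000001001100111010001111101111000001111111110000111101110000

k : reg_k → out_k, fb_k
0: 010100100 → 0, fb=0
1: 101001000 → 1, fb=0
2: 010010000 → 0, fb=0
3: 100100000 → 1, fb=1
4: 001000001 → 0, fb=0
5: 010000010 → 0, fb=0
6: 100000100 → 1, fb=1
7: 000001001 → 0, fb=1
8: 000010011 → 0, fb=0
9: 000100110 → 0, fb=0
10: 001001100 → 0, fb=1
11: 010011001 → 0, fb=1
12: 100110011 → 1, fb=1
13: 001100111 → 0, fb=0
14: 011001110 → 0, fb=1
15: 110011101 → 1, fb=0
16: 100111010 → 1, fb=0
17: 001110100 → 0, fb=0
18: 011101000 → 0, fb=1
19: 111010001 → 1, fb=1
20: 110100011 → 1, fb=1
21: 101000111 → 1, fb=1
22: 010001111 → 0, fb=1
23: 100011111 → 1, fb=0
24: 000111110 → 0, fb=1
25: 001111101 → 0, fb=1
26: 011111011 → 0, fb=1
27: 111110111 → 1, fb=1
28: 111101111 → 1, fb=0
29: 111011110 → 1, fb=0
30: 110111100 → 1, fb=0
31: 101111000 → 1, fb=0
32: 011110000 → 0, fb=0
33: 111100000 → 1, fb=1
34: 111000001 → 1, fb=1
35: 110000011 → 1, fb=1
36: 100000111 → 1, fb=1
37: 000001111 → 0, fb=1
38: 000011111 → 0, fb=1
39: 000111111 → 0, fb=1
40: 001111111 → 0, fb=1
41: 011111111 → 0, fb=1
42: 111111111 → 1, fb=0
43: 111111110 → 1, fb=0
44: 111111100 → 1, fb=0
45: 111111000 → 1, fb=0
46: 111110000 → 1, fb=1
47: 111100001 → 1, fb=1
48: 111000011 → 1, fb=1
49: 110000111 → 1, fb=1
50: 100001111 → 1, fb=0
51: 000011110 → 0, fb=1
52: 000111101 → 0, fb=1
53: 001111011 → 0, fb=1
54: 011110111 → 0, fb=0
55: 111101110 → 1, fb=0
56: 111011100 → 1, fb=0
57: 110111000 → 1, fb=0
58: 101110000 → 1, fb=1
59: 011100001 → 0, fb=0
60: 111000010 → 1, fb=1
61: 110000101 → 1, fb=1
62: 100001011 → 1, fb=0
63: 000010110 → 0, fb=0
64: 000101100 → 0, fb=1
65: 001011001 → 0, fb=1
66: 010110011 → 0, fb=0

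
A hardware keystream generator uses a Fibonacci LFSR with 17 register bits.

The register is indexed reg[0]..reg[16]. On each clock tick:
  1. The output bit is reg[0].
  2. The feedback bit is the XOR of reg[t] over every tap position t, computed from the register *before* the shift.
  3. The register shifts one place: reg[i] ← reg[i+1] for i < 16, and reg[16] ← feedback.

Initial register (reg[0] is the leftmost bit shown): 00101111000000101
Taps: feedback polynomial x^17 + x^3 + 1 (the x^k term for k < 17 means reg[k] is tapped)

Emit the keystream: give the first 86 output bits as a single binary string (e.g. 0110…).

tick  register→output (feedback)
  0  00101111000000101→0 (0)
  1  01011110000001010→0 (1)
  2  10111100000010101→1 (0)
  3  01111000000101010→0 (1)
  4  11110000001010101→1 (0)
  5  11100000010101010→1 (1)
  6  11000000101010101→1 (1)
  7  10000001010101011→1 (1)
  8  00000010101010111→0 (0)
  9  00000101010101110→0 (0)
 10  00001010101011100→0 (0)
 11  00010101010111000→0 (1)
 12  00101010101110001→0 (0)
 13  01010101011100010→0 (1)
 14  10101010111000101→1 (1)
 15  01010101110001011→0 (1)
 16  10101011100010111→1 (1)
 17  01010111000101111→0 (1)
 18  10101110001011111→1 (1)
 19  01011100010111111→0 (1)
 20  10111000101111111→1 (0)
 21  01110001011111110→0 (1)
 22  11100010111111101→1 (1)
 23  11000101111111011→1 (1)
 24  10001011111110111→1 (1)
 25  00010111111101111→0 (1)
 26  00101111111011111→0 (0)
 27  01011111110111110→0 (1)
 28  10111111101111101→1 (0)
 29  01111111011111010→0 (1)
 30  11111110111110101→1 (0)
 31  11111101111101010→1 (0)
 32  11111011111010100→1 (0)
 33  11110111110101000→1 (0)
 34  11101111101010000→1 (1)
 35  11011111010100001→1 (0)
 36  10111110101000010→1 (0)
 37  01111101010000100→0 (1)
 38  11111010100001001→1 (0)
 39  11110101000010010→1 (0)
 40  11101010000100100→1 (1)
 41  11010100001001001→1 (0)
 42  10101000010010010→1 (1)
 43  01010000100100101→0 (1)
 44  10100001001001011→1 (1)
 45  01000010010010111→0 (0)
 46  10000100100101110→1 (1)
 47  00001001001011101→0 (0)
 48  00010010010111010→0 (1)
 49  00100100101110101→0 (0)
 50  01001001011101010→0 (0)
 51  10010010111010100→1 (0)
 52  00100101110101000→0 (0)
 53  01001011101010000→0 (0)
 54  10010111010100000→1 (0)
 55  00101110101000000→0 (0)
 56  01011101010000000→0 (1)
 57  10111010100000001→1 (0)
 58  01110101000000010→0 (1)
 59  11101010000000101→1 (1)
 60  11010100000001011→1 (0)
 61  10101000000010110→1 (1)
 62  01010000000101101→0 (1)
 63  10100000001011011→1 (1)
 64  01000000010110111→0 (0)
 65  10000000101101110→1 (1)
 66  00000001011011101→0 (0)
 67  00000010110111010→0 (0)
 68  00000101101110100→0 (0)
 69  00001011011101000→0 (0)
 70  00010110111010000→0 (1)
 71  00101101110100001→0 (0)
 72  01011011101000010→0 (1)
 73  10110111010000101→1 (0)
 74  01101110100001010→0 (0)
 75  11011101000010100→1 (0)
 76  10111010000101000→1 (0)
 77  01110100001010000→0 (1)
 78  11101000010100001→1 (1)
 79  11010000101000011→1 (0)
 80  10100001010000110→1 (1)
 81  01000010100001101→0 (0)
 82  10000101000011010→1 (1)
 83  00001010000110101→0 (0)
 84  00010100001101010→0 (1)
 85  00101000011010101→0 (0)

00101111000000101010101110001011111110111110101000010010010111010100000001011011101000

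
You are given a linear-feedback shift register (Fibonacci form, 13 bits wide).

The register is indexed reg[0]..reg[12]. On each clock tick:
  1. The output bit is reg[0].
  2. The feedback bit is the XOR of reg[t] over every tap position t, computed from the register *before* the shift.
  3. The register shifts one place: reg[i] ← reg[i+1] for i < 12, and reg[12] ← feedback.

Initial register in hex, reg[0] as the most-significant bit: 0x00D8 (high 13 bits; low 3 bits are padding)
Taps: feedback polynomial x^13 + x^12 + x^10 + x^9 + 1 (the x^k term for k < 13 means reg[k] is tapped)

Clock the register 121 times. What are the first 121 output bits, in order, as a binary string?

0000000011011011011010011010011010100010011010110111001111101111000010110011011010111001111001011100110001000011110001001

step | reg (before) | out | fb
   0 | 0000000011011 | 0 | 0
   1 | 0000000110110 | 0 | 1
   2 | 0000001101101 | 0 | 1
   3 | 0000011011011 | 0 | 0
   4 | 0000110110110 | 0 | 1
   5 | 0001101101101 | 0 | 1
   6 | 0011011011011 | 0 | 0
   7 | 0110110110110 | 0 | 1
   8 | 1101101101101 | 1 | 0
   9 | 1011011011010 | 1 | 0
  10 | 0110110110100 | 0 | 1
  11 | 1101101101001 | 1 | 1
  12 | 1011011010011 | 1 | 0
  13 | 0110110100110 | 0 | 1
  14 | 1101101001101 | 1 | 0
  15 | 1011010011010 | 1 | 0
  16 | 0110100110100 | 0 | 1
  17 | 1101001101001 | 1 | 1
  18 | 1010011010011 | 1 | 0
  19 | 0100110100110 | 0 | 1
  20 | 1001101001101 | 1 | 0
  21 | 0011010011010 | 0 | 1
  22 | 0110100110101 | 0 | 0
  23 | 1101001101010 | 1 | 0
  24 | 1010011010100 | 1 | 0
  25 | 0100110101000 | 0 | 1
  26 | 1001101010001 | 1 | 0
  27 | 0011010100010 | 0 | 0
  28 | 0110101000100 | 0 | 1
  29 | 1101010001001 | 1 | 1
  30 | 1010100010011 | 1 | 0
  31 | 0101000100110 | 0 | 1
  32 | 1010001001101 | 1 | 0
  33 | 0100010011010 | 0 | 1
  34 | 1000100110101 | 1 | 1
  35 | 0001001101011 | 0 | 0
  36 | 0010011010110 | 0 | 1
  37 | 0100110101101 | 0 | 1
  38 | 1001101011011 | 1 | 1
  39 | 0011010110111 | 0 | 0
  40 | 0110101101110 | 0 | 0
  41 | 1101011011100 | 1 | 1
  42 | 1010110111001 | 1 | 1
  43 | 0101101110011 | 0 | 1
  44 | 1011011100111 | 1 | 1
  45 | 0110111001111 | 0 | 1
  46 | 1101110011111 | 1 | 0
  47 | 1011100111110 | 1 | 1
  48 | 0111001111101 | 0 | 1
  49 | 1110011111011 | 1 | 1
  50 | 1100111110111 | 1 | 1
  51 | 1001111101111 | 1 | 0
  52 | 0011111011110 | 0 | 0
  53 | 0111110111100 | 0 | 0
  54 | 1111101111000 | 1 | 0
  55 | 1111011110000 | 1 | 1
  56 | 1110111100001 | 1 | 0
  57 | 1101111000010 | 1 | 1
  58 | 1011110000101 | 1 | 1
  59 | 0111100001011 | 0 | 0
  60 | 1111000010110 | 1 | 0
  61 | 1110000101100 | 1 | 1
  62 | 1100001011001 | 1 | 1
  63 | 1000010110011 | 1 | 0
  64 | 0000101100110 | 0 | 1
  65 | 0001011001101 | 0 | 1
  66 | 0010110011011 | 0 | 0
  67 | 0101100110110 | 0 | 1
  68 | 1011001101101 | 1 | 0
  69 | 0110011011010 | 0 | 1
  70 | 1100110110101 | 1 | 1
  71 | 1001101101011 | 1 | 1
  72 | 0011011010111 | 0 | 0
  73 | 0110110101110 | 0 | 0
  74 | 1101101011100 | 1 | 1
  75 | 1011010111001 | 1 | 1
  76 | 0110101110011 | 0 | 1
  77 | 1101011100111 | 1 | 1
  78 | 1010111001111 | 1 | 0
  79 | 0101110011110 | 0 | 0
  80 | 1011100111100 | 1 | 1
  81 | 0111001111001 | 0 | 0
  82 | 1110011110010 | 1 | 1
  83 | 1100111100101 | 1 | 1
  84 | 1001111001011 | 1 | 1
  85 | 0011110010111 | 0 | 0
  86 | 0111100101110 | 0 | 0
  87 | 1111001011100 | 1 | 1
  88 | 1110010111001 | 1 | 1
  89 | 1100101110011 | 1 | 0
  90 | 1001011100110 | 1 | 0
  91 | 0010111001100 | 0 | 0
  92 | 0101110011000 | 0 | 1
  93 | 1011100110001 | 1 | 0
  94 | 0111001100010 | 0 | 0
  95 | 1110011000100 | 1 | 0
  96 | 1100110001000 | 1 | 0
  97 | 1001100010000 | 1 | 1
  98 | 0011000100001 | 0 | 1
  99 | 0110001000011 | 0 | 1
 100 | 1100010000111 | 1 | 1
 101 | 1000100001111 | 1 | 0
 102 | 0001000011110 | 0 | 0
 103 | 0010000111100 | 0 | 0
 104 | 0100001111000 | 0 | 1
 105 | 1000011110001 | 1 | 0
 106 | 0000111100010 | 0 | 0
 107 | 0001111000100 | 0 | 1
 108 | 0011110001001 | 0 | 0
 109 | 0111100010010 | 0 | 0
 110 | 1111000100100 | 1 | 0
 111 | 1110001001000 | 1 | 0
 112 | 1100010010000 | 1 | 1
 113 | 1000100100001 | 1 | 0
 114 | 0001001000010 | 0 | 0
 115 | 0010010000100 | 0 | 1
 116 | 0100100001001 | 0 | 0
 117 | 1001000010010 | 1 | 1
 118 | 0010000100101 | 0 | 0
 119 | 0100001001010 | 0 | 1
 120 | 1000010010101 | 1 | 1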